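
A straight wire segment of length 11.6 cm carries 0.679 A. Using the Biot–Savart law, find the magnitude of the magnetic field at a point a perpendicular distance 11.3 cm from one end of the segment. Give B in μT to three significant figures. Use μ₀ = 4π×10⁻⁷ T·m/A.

B ≈ 0.430 μT

For a finite straight segment, B = (μ₀I/4πd)(sinθ₁ + sinθ₂), where θ₁, θ₂ are the angles from the perpendicular to each end.
The perpendicular foot is at one end, so the two end-offsets along the wire are 0 and L = 0.116 m.
sinθ₁ = 0/√(0²+0.113²) = 0.0000; sinθ₂ = 0.116/√(0.116²+0.113²) = 0.7163.
B = (4π×10⁻⁷ × 0.679) / (4π × 0.113) × (0.0000 + 0.7163) = 4.30×10⁻⁷ T.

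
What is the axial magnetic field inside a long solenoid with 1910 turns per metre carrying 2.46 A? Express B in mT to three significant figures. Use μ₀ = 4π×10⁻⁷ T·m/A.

B ≈ 5.90 mT

Inside a long solenoid, B = μ₀nI with n = 1910 turns/m.
B = 4π×10⁻⁷ × 1910 × 2.46 = 5.90×10⁻³ T.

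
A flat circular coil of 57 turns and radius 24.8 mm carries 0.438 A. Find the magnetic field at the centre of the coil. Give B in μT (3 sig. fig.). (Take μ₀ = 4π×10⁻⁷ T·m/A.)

For an N-turn flat coil, B = Nμ₀I/(2R) with R = 0.0248 m.
B = 57 × 1.11×10⁻⁵ T = 6.33×10⁻⁴ T.

B ≈ 633 μT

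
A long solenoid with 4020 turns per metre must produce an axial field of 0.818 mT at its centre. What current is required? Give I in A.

I ≈ 0.162 A

Inside a long solenoid B = μ₀nI with n = 4020 m⁻¹, so I = B/(μ₀n).
I = 8.18×10⁻⁴ / (4π×10⁻⁷ × 4020) = 0.162 A.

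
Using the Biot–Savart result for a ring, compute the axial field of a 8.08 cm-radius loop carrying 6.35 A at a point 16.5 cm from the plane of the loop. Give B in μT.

On the axis of a circular loop, B = μ₀IR² / [2(R²+z²)^(3/2)].
R² + z² = (0.0808)² + (0.165)² = 0.03375 m², and (R²+z²)^(3/2) = 6.20×10⁻³ m³.
B = (4π×10⁻⁷ × 6.35 × 0.006529) / (2 × 6.20×10⁻³) = 4.20×10⁻⁶ T.

B ≈ 4.20 μT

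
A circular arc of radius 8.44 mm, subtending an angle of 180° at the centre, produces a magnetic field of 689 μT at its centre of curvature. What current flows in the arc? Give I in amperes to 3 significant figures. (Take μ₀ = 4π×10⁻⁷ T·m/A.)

For a circular arc, B = μ₀Iφ/(4πR) with φ in radians; here φ = 3.142 rad.
So I = 4πRB/(μ₀φ) = 4π × 0.00844 × 6.89×10⁻⁴ / (4π×10⁻⁷ × 3.142) = 18.5 A.

I ≈ 18.5 A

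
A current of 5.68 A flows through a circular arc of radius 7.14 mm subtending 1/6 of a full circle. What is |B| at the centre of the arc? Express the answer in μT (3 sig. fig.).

B ≈ 83.3 μT

The Biot–Savart field of a circular arc at its centre is B = μ₀Iφ/(4πR), with φ = 1.047 rad.
B = (4π×10⁻⁷ × 5.68 × 1.047) / (4π × 0.00714) = 8.33×10⁻⁵ T.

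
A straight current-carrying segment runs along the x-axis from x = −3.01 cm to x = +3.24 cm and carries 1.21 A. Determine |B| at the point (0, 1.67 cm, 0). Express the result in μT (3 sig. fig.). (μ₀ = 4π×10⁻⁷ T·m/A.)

B ≈ 12.8 μT

For a finite straight segment, B = (μ₀I/4πd)(sinθ₁ + sinθ₂), where θ₁, θ₂ are the angles from the perpendicular to each end.
The perpendicular distance is d = 0.0167 m; the end-offsets along the wire are a = 0.0301 m and b = 0.0324 m.
sinθ₁ = 0.0301/√(0.0301²+0.0167²) = 0.8744; sinθ₂ = 0.0324/√(0.0324²+0.0167²) = 0.8889.
B = (4π×10⁻⁷ × 1.21) / (4π × 0.0167) × (0.8744 + 0.8889) = 1.28×10⁻⁵ T.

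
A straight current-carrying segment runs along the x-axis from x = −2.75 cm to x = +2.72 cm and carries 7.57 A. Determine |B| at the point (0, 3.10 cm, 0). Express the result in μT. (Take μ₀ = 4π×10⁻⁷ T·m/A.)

For a finite straight segment, B = (μ₀I/4πd)(sinθ₁ + sinθ₂), where θ₁, θ₂ are the angles from the perpendicular to each end.
The perpendicular distance is d = 0.031 m; the end-offsets along the wire are a = 0.0275 m and b = 0.0272 m.
sinθ₁ = 0.0275/√(0.0275²+0.031²) = 0.6636; sinθ₂ = 0.0272/√(0.0272²+0.031²) = 0.6595.
B = (4π×10⁻⁷ × 7.57) / (4π × 0.031) × (0.6636 + 0.6595) = 3.23×10⁻⁵ T.

B ≈ 32.3 μT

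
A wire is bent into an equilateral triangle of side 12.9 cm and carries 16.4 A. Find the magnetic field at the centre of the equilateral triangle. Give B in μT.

Each side is a finite straight segment at perpendicular distance d = a/(2 tan(π/3)) = 0.03724 m from the centre, with end-angles ±π/3.
One side contributes B₁ = (μ₀I/4πd)·2 sin(π/3) = 7.63×10⁻⁵ T.
All 3 sides add in the same direction: B = 3 × 7.63×10⁻⁵ = 2.29×10⁻⁴ T.

B ≈ 229 μT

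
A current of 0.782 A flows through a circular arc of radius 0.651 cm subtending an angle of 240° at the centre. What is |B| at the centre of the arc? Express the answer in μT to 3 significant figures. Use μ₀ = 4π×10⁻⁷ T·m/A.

The Biot–Savart field of a circular arc at its centre is B = μ₀Iφ/(4πR), with φ = 4.189 rad.
B = (4π×10⁻⁷ × 0.782 × 4.189) / (4π × 0.00651) = 5.03×10⁻⁵ T.

B ≈ 50.3 μT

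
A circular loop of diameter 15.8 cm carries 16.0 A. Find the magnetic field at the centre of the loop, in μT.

At the centre of a circular loop the Biot–Savart law gives B = μ₀I/(2R) (so R = 0.079 m).
B = (4π×10⁻⁷ × 16.0) / (2 × 0.079) = 1.27×10⁻⁴ T.

B ≈ 127 μT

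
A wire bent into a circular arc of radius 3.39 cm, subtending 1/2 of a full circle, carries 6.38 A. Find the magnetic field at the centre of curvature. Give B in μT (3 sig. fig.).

B ≈ 59.1 μT

The Biot–Savart field of a circular arc at its centre is B = μ₀Iφ/(4πR), with φ = 3.142 rad.
B = (4π×10⁻⁷ × 6.38 × 3.142) / (4π × 0.0339) = 5.91×10⁻⁵ T.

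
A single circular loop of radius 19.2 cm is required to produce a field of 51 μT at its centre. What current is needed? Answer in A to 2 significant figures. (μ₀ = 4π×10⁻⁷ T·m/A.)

I ≈ 16 A

At the centre of a circular loop B = μ₀I/(2R), so I = 2RB/μ₀.
With R = 0.192 m, I = 2 × 0.192 × 5.10×10⁻⁵ / (4π×10⁻⁷) = 15.6 A.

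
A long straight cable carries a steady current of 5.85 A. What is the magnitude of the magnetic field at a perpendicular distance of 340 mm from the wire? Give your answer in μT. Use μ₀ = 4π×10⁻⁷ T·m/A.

B ≈ 3.44 μT

For an infinitely long straight wire, B = μ₀I/(2πd).
B = (4π×10⁻⁷ × 5.85) / (2π × 0.34) = 3.44×10⁻⁶ T.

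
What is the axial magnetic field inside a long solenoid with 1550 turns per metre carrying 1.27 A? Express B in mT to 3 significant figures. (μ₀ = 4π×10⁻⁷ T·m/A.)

Inside a long solenoid, B = μ₀nI with n = 1550 turns/m.
B = 4π×10⁻⁷ × 1550 × 1.27 = 2.47×10⁻³ T.

B ≈ 2.47 mT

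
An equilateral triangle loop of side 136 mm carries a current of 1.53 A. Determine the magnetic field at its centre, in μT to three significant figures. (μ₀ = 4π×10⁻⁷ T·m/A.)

B ≈ 20.2 μT

Each side is a finite straight segment at perpendicular distance d = a/(2 tan(π/3)) = 0.03926 m from the centre, with end-angles ±π/3.
One side contributes B₁ = (μ₀I/4πd)·2 sin(π/3) = 6.75×10⁻⁶ T.
All 3 sides add in the same direction: B = 3 × 6.75×10⁻⁶ = 2.02×10⁻⁵ T.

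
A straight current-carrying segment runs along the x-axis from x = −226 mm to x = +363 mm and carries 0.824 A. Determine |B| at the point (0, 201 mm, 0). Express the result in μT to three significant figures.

For a finite straight segment, B = (μ₀I/4πd)(sinθ₁ + sinθ₂), where θ₁, θ₂ are the angles from the perpendicular to each end.
The perpendicular distance is d = 0.201 m; the end-offsets along the wire are a = 0.226 m and b = 0.363 m.
sinθ₁ = 0.226/√(0.226²+0.201²) = 0.7472; sinθ₂ = 0.363/√(0.363²+0.201²) = 0.8748.
B = (4π×10⁻⁷ × 0.824) / (4π × 0.201) × (0.7472 + 0.8748) = 6.65×10⁻⁷ T.

B ≈ 0.665 μT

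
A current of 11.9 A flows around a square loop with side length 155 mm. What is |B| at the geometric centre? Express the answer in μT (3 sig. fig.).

B ≈ 86.9 μT

Each side is a finite straight segment at perpendicular distance d = a/(2 tan(π/4)) = 0.0775 m from the centre, with end-angles ±π/4.
One side contributes B₁ = (μ₀I/4πd)·2 sin(π/4) = 2.17×10⁻⁵ T.
All 4 sides add in the same direction: B = 4 × 2.17×10⁻⁵ = 8.69×10⁻⁵ T.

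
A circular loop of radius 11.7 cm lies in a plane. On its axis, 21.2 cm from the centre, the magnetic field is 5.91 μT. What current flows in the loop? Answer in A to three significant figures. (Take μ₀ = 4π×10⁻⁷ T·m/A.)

I ≈ 9.76 A

On the axis of a loop, B = μ₀IR²/[2(R²+z²)^(3/2)], so I = 2B(R²+z²)^(3/2)/(μ₀R²).
R² + z² = 0.01369 + 0.04494 = 0.05863 m²; raised to 3/2 gives 1.42×10⁻² m³.
I = 2 × 5.91×10⁻⁶ × 1.42×10⁻² / (1.26×10⁻⁶ × 0.01369) = 9.76 A.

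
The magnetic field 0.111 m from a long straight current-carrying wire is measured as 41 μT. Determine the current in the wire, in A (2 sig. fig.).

I ≈ 23 A

For a long straight wire B = μ₀I/(2πd), so I = 2πdB/μ₀.
I = 2π × 0.111 × 4.10×10⁻⁵ / (4π×10⁻⁷) = 22.8 A.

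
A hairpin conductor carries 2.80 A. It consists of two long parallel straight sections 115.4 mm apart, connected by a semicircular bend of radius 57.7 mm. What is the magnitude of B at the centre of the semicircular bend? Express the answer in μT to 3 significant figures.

The semicircular arc contributes B_arc = μ₀I·π/(4πR) = μ₀I/(4R) = 1.52×10⁻⁵ T.
Each semi-infinite lead is at perpendicular distance R = 0.0577 m from the centre, with the perpendicular foot at its near end, so it contributes μ₀I/(4πR); both point the same way, together 9.71×10⁻⁶ T.
Arc and leads all point the same direction: B = 1.52×10⁻⁵ + 9.71×10⁻⁶ = 2.50×10⁻⁵ T.

B ≈ 25.0 μT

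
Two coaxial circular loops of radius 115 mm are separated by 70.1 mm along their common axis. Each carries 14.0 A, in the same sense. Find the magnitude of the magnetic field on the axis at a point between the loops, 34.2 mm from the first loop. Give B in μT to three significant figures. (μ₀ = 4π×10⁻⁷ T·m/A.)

Each loop contributes B = μ₀IR²/[2(R²+z²)^(3/2)] on the axis, with z measured from that loop.
Loop 1 (z = 0.0342 m): B₁ = 6.74×10⁻⁵ T. Loop 2 (z = 0.0359 m): B₂ = 6.65×10⁻⁵ T.
The fields add: B = B₁ + B₂ = 1.34×10⁻⁴ T.

B ≈ 134 μT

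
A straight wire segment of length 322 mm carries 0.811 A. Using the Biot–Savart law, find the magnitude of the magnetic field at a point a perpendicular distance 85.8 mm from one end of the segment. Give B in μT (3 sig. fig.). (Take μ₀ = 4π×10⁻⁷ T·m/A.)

For a finite straight segment, B = (μ₀I/4πd)(sinθ₁ + sinθ₂), where θ₁, θ₂ are the angles from the perpendicular to each end.
The perpendicular foot is at one end, so the two end-offsets along the wire are 0 and L = 0.322 m.
sinθ₁ = 0/√(0²+0.0858²) = 0.0000; sinθ₂ = 0.322/√(0.322²+0.0858²) = 0.9663.
B = (4π×10⁻⁷ × 0.811) / (4π × 0.0858) × (0.0000 + 0.9663) = 9.13×10⁻⁷ T.

B ≈ 0.913 μT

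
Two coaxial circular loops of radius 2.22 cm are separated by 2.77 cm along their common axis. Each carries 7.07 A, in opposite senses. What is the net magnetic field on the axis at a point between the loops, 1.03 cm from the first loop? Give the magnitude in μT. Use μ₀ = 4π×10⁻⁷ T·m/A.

Each loop contributes B = μ₀IR²/[2(R²+z²)^(3/2)] on the axis, with z measured from that loop.
Loop 1 (z = 0.0103 m): B₁ = 1.49×10⁻⁴ T. Loop 2 (z = 0.0174 m): B₂ = 9.76×10⁻⁵ T.
The fields oppose: B = |B₁ − B₂| = 5.18×10⁻⁵ T.

B ≈ 51.8 μT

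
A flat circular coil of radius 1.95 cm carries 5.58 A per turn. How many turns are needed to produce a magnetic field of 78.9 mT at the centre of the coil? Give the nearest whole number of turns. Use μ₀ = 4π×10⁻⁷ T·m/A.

N = 439

For an N-turn coil, B = Nμ₀I/(2R). A single turn gives B₁ = 1.80×10⁻⁴ T with R = 0.0195 m.
N = B/B₁ = 7.89×10⁻² / 1.80×10⁻⁴ = 438.83.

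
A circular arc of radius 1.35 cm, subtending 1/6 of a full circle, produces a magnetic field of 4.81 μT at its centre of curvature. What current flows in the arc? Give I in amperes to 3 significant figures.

For a circular arc, B = μ₀Iφ/(4πR) with φ in radians; here φ = 1.047 rad.
So I = 4πRB/(μ₀φ) = 4π × 0.0135 × 4.81×10⁻⁶ / (4π×10⁻⁷ × 1.047) = 0.620 A.

I ≈ 0.620 A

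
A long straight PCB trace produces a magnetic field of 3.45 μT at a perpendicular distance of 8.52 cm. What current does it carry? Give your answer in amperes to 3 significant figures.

I ≈ 1.47 A

For a long straight wire B = μ₀I/(2πd), so I = 2πdB/μ₀.
I = 2π × 0.0852 × 3.45×10⁻⁶ / (4π×10⁻⁷) = 1.47 A.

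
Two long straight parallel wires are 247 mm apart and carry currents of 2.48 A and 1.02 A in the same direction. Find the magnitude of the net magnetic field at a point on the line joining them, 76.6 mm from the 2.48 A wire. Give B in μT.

B ≈ 5.28 μT

Each long wire gives B = μ₀I/(2πd). Distances are d₁ = 0.0766 m and d₂ = 0.1704 m.
B₁ = 6.48×10⁻⁶ T, B₂ = 1.20×10⁻⁶ T.
Between parallel currents the two contributions point in opposite directions, so they subtract. B = |B₁ − B₂| = |6.48×10⁻⁶ − 1.20×10⁻⁶| = 5.28×10⁻⁶ T.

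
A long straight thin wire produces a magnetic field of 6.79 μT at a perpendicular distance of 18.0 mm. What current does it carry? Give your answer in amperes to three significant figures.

For a long straight wire B = μ₀I/(2πd), so I = 2πdB/μ₀.
I = 2π × 0.018 × 6.79×10⁻⁶ / (4π×10⁻⁷) = 0.611 A.

I ≈ 0.611 A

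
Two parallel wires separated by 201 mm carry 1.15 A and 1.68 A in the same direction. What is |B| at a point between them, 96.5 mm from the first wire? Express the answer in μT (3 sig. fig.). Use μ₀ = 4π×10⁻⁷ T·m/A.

B ≈ 0.832 μT

Each long wire gives B = μ₀I/(2πd). Distances are d₁ = 0.0965 m and d₂ = 0.1045 m.
B₁ = 2.38×10⁻⁶ T, B₂ = 3.22×10⁻⁶ T.
Between parallel currents the two contributions point in opposite directions, so they subtract. B = |B₁ − B₂| = |2.38×10⁻⁶ − 3.22×10⁻⁶| = 8.32×10⁻⁷ T.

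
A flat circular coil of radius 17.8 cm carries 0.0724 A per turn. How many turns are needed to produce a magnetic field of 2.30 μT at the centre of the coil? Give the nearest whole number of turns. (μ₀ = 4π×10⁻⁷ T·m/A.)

For an N-turn coil, B = Nμ₀I/(2R). A single turn gives B₁ = 2.56×10⁻⁷ T with R = 0.178 m.
N = B/B₁ = 2.30×10⁻⁶ / 2.56×10⁻⁷ = 9.00.

N = 9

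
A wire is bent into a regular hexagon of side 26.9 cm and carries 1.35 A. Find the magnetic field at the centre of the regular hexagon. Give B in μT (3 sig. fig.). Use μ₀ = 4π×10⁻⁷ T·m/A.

B ≈ 3.48 μT

Each side is a finite straight segment at perpendicular distance d = a/(2 tan(π/6)) = 0.233 m from the centre, with end-angles ±π/6.
One side contributes B₁ = (μ₀I/4πd)·2 sin(π/6) = 5.79×10⁻⁷ T.
All 6 sides add in the same direction: B = 6 × 5.79×10⁻⁷ = 3.48×10⁻⁶ T.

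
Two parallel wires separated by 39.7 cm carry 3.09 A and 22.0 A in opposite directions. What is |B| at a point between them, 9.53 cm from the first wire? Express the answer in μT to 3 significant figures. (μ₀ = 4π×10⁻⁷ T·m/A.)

Each long wire gives B = μ₀I/(2πd). Distances are d₁ = 0.0953 m and d₂ = 0.3017 m.
B₁ = 6.48×10⁻⁶ T, B₂ = 1.46×10⁻⁵ T.
Between antiparallel currents both contributions point the same way, so they add. B = B₁ + B₂ = 6.48×10⁻⁶ + 1.46×10⁻⁵ = 2.11×10⁻⁵ T.

B ≈ 21.1 μT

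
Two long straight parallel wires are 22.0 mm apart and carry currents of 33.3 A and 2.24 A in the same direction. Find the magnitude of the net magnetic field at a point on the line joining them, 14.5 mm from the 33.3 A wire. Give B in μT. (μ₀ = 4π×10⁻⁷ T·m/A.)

B ≈ 400 μT

Each long wire gives B = μ₀I/(2πd). Distances are d₁ = 0.0145 m and d₂ = 0.0075 m.
B₁ = 4.59×10⁻⁴ T, B₂ = 5.97×10⁻⁵ T.
Between parallel currents the two contributions point in opposite directions, so they subtract. B = |B₁ − B₂| = |4.59×10⁻⁴ − 5.97×10⁻⁵| = 4.00×10⁻⁴ T.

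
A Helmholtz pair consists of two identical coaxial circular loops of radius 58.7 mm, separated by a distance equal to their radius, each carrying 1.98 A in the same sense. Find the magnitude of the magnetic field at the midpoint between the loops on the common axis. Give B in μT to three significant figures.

Each loop contributes B = μ₀IR²/[2(R²+z²)^(3/2)] on the axis, with z measured from that loop.
Loop 1 (z = 0.02935 m): B₁ = 1.52×10⁻⁵ T. Loop 2 (z = 0.02935 m): B₂ = 1.52×10⁻⁵ T.
The fields add: B = B₁ + B₂ = 3.03×10⁻⁵ T.

B ≈ 30.3 μT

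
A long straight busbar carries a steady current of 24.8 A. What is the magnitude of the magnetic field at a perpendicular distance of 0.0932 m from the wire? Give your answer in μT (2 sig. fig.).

B ≈ 53 μT

For an infinitely long straight wire, B = μ₀I/(2πd).
B = (4π×10⁻⁷ × 24.8) / (2π × 0.0932) = 5.32×10⁻⁵ T.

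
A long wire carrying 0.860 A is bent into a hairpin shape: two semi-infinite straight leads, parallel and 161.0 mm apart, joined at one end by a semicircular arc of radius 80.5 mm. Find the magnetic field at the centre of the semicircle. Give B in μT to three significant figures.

The semicircular arc contributes B_arc = μ₀I·π/(4πR) = μ₀I/(4R) = 3.36×10⁻⁶ T.
Each semi-infinite lead is at perpendicular distance R = 0.0805 m from the centre, with the perpendicular foot at its near end, so it contributes μ₀I/(4πR); both point the same way, together 2.14×10⁻⁶ T.
Arc and leads all point the same direction: B = 3.36×10⁻⁶ + 2.14×10⁻⁶ = 5.49×10⁻⁶ T.

B ≈ 5.49 μT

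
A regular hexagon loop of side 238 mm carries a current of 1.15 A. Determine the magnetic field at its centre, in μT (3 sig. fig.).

B ≈ 3.35 μT

Each side is a finite straight segment at perpendicular distance d = a/(2 tan(π/6)) = 0.2061 m from the centre, with end-angles ±π/6.
One side contributes B₁ = (μ₀I/4πd)·2 sin(π/6) = 5.58×10⁻⁷ T.
All 6 sides add in the same direction: B = 6 × 5.58×10⁻⁷ = 3.35×10⁻⁶ T.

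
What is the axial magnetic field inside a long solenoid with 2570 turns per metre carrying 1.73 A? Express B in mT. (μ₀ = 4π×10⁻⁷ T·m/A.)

B ≈ 5.59 mT

Inside a long solenoid, B = μ₀nI with n = 2570 turns/m.
B = 4π×10⁻⁷ × 2570 × 1.73 = 5.59×10⁻³ T.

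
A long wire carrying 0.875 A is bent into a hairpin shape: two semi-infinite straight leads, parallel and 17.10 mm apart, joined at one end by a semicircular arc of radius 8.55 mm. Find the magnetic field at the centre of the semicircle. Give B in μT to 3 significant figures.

The semicircular arc contributes B_arc = μ₀I·π/(4πR) = μ₀I/(4R) = 3.22×10⁻⁵ T.
Each semi-infinite lead is at perpendicular distance R = 0.00855 m from the centre, with the perpendicular foot at its near end, so it contributes μ₀I/(4πR); both point the same way, together 2.05×10⁻⁵ T.
Arc and leads all point the same direction: B = 3.22×10⁻⁵ + 2.05×10⁻⁵ = 5.26×10⁻⁵ T.

B ≈ 52.6 μT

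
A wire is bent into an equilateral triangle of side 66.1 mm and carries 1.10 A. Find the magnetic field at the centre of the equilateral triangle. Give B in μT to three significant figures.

B ≈ 30.0 μT

Each side is a finite straight segment at perpendicular distance d = a/(2 tan(π/3)) = 0.01908 m from the centre, with end-angles ±π/3.
One side contributes B₁ = (μ₀I/4πd)·2 sin(π/3) = 9.98×10⁻⁶ T.
All 3 sides add in the same direction: B = 3 × 9.98×10⁻⁶ = 3.00×10⁻⁵ T.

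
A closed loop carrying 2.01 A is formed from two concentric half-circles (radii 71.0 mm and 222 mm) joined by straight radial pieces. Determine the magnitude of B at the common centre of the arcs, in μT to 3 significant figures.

B ≈ 6.05 μT

The radial connectors point toward the centre, so dl × r̂ = 0 and they contribute nothing.
Each semicircle gives μ₀I/(4R): inner arc 8.89×10⁻⁶ T, outer arc 2.84×10⁻⁶ T.
The two arcs carry current in opposite angular senses, so their fields oppose: B = |8.89×10⁻⁶ − 2.84×10⁻⁶| = 6.05×10⁻⁶ T.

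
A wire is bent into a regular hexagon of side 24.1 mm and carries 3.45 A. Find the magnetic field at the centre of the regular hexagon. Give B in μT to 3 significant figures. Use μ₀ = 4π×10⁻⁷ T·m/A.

B ≈ 99.2 μT

Each side is a finite straight segment at perpendicular distance d = a/(2 tan(π/6)) = 0.02087 m from the centre, with end-angles ±π/6.
One side contributes B₁ = (μ₀I/4πd)·2 sin(π/6) = 1.65×10⁻⁵ T.
All 6 sides add in the same direction: B = 6 × 1.65×10⁻⁵ = 9.92×10⁻⁵ T.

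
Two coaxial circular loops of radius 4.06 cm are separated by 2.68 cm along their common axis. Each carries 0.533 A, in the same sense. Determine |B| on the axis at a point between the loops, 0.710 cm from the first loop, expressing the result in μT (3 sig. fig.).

Each loop contributes B = μ₀IR²/[2(R²+z²)^(3/2)] on the axis, with z measured from that loop.
Loop 1 (z = 0.0071 m): B₁ = 7.88×10⁻⁶ T. Loop 2 (z = 0.0197 m): B₂ = 6.01×10⁻⁶ T.
The fields add: B = B₁ + B₂ = 1.39×10⁻⁵ T.

B ≈ 13.9 μT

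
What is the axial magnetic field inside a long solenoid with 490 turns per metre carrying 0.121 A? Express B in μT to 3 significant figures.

B ≈ 74.5 μT

Inside a long solenoid, B = μ₀nI with n = 490 turns/m.
B = 4π×10⁻⁷ × 490 × 0.121 = 7.45×10⁻⁵ T.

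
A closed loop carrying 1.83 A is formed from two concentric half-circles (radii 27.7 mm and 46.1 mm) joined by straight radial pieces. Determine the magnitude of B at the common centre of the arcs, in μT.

The radial connectors point toward the centre, so dl × r̂ = 0 and they contribute nothing.
Each semicircle gives μ₀I/(4R): inner arc 2.08×10⁻⁵ T, outer arc 1.25×10⁻⁵ T.
The two arcs carry current in opposite angular senses, so their fields oppose: B = |2.08×10⁻⁵ − 1.25×10⁻⁵| = 8.28×10⁻⁶ T.

B ≈ 8.28 μT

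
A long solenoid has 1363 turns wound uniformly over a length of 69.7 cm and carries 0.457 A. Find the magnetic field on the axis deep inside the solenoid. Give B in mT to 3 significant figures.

Inside a long solenoid, B = μ₀nI with n = 1956 turns/m.
B = 4π×10⁻⁷ × 1956 × 0.457 = 1.12×10⁻³ T.

B ≈ 1.12 mT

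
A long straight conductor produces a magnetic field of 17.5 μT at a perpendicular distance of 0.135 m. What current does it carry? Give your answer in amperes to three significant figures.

I ≈ 11.8 A

For a long straight wire B = μ₀I/(2πd), so I = 2πdB/μ₀.
I = 2π × 0.135 × 1.75×10⁻⁵ / (4π×10⁻⁷) = 11.8 A.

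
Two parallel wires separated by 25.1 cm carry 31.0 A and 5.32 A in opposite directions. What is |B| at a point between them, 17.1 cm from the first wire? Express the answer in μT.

B ≈ 49.6 μT

Each long wire gives B = μ₀I/(2πd). Distances are d₁ = 0.171 m and d₂ = 0.08 m.
B₁ = 3.63×10⁻⁵ T, B₂ = 1.33×10⁻⁵ T.
Between antiparallel currents both contributions point the same way, so they add. B = B₁ + B₂ = 3.63×10⁻⁵ + 1.33×10⁻⁵ = 4.96×10⁻⁵ T.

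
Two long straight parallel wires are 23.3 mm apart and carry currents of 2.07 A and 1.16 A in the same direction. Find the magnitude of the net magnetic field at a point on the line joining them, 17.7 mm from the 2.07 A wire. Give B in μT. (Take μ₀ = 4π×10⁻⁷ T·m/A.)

Each long wire gives B = μ₀I/(2πd). Distances are d₁ = 0.0177 m and d₂ = 0.0056 m.
B₁ = 2.34×10⁻⁵ T, B₂ = 4.14×10⁻⁵ T.
Between parallel currents the two contributions point in opposite directions, so they subtract. B = |B₁ − B₂| = |2.34×10⁻⁵ − 4.14×10⁻⁵| = 1.80×10⁻⁵ T.

B ≈ 18.0 μT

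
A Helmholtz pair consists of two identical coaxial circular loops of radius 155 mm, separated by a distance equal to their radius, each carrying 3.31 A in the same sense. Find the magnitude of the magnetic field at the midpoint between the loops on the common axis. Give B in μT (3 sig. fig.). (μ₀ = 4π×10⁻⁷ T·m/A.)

B ≈ 19.2 μT

Each loop contributes B = μ₀IR²/[2(R²+z²)^(3/2)] on the axis, with z measured from that loop.
Loop 1 (z = 0.0775 m): B₁ = 9.60×10⁻⁶ T. Loop 2 (z = 0.0775 m): B₂ = 9.60×10⁻⁶ T.
The fields add: B = B₁ + B₂ = 1.92×10⁻⁵ T.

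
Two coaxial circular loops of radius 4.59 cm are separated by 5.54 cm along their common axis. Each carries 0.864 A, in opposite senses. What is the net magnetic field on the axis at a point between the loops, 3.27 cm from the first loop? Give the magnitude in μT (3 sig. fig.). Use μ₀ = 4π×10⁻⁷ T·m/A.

Each loop contributes B = μ₀IR²/[2(R²+z²)^(3/2)] on the axis, with z measured from that loop.
Loop 1 (z = 0.0327 m): B₁ = 6.39×10⁻⁶ T. Loop 2 (z = 0.0227 m): B₂ = 8.52×10⁻⁶ T.
The fields oppose: B = |B₁ − B₂| = 2.13×10⁻⁶ T.

B ≈ 2.13 μT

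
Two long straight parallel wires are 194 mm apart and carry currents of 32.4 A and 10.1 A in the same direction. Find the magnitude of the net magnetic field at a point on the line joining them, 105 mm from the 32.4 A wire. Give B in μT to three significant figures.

Each long wire gives B = μ₀I/(2πd). Distances are d₁ = 0.105 m and d₂ = 0.089 m.
B₁ = 6.17×10⁻⁵ T, B₂ = 2.27×10⁻⁵ T.
Between parallel currents the two contributions point in opposite directions, so they subtract. B = |B₁ − B₂| = |6.17×10⁻⁵ − 2.27×10⁻⁵| = 3.90×10⁻⁵ T.

B ≈ 39.0 μT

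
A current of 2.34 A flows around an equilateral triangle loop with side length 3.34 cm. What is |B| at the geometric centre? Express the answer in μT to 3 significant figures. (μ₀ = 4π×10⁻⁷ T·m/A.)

B ≈ 126 μT

Each side is a finite straight segment at perpendicular distance d = a/(2 tan(π/3)) = 0.009642 m from the centre, with end-angles ±π/3.
One side contributes B₁ = (μ₀I/4πd)·2 sin(π/3) = 4.20×10⁻⁵ T.
All 3 sides add in the same direction: B = 3 × 4.20×10⁻⁵ = 1.26×10⁻⁴ T.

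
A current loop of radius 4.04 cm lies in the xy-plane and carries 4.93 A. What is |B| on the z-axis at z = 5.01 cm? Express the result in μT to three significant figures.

B ≈ 19.0 μT

On the axis of a circular loop, B = μ₀IR² / [2(R²+z²)^(3/2)].
R² + z² = (0.0404)² + (0.0501)² = 0.004142 m², and (R²+z²)^(3/2) = 2.67×10⁻⁴ m³.
B = (4π×10⁻⁷ × 4.93 × 0.001632) / (2 × 2.67×10⁻⁴) = 1.90×10⁻⁵ T.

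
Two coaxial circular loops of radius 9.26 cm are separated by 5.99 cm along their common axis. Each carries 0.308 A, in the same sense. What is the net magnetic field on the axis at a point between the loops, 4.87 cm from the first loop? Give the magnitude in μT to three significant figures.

Each loop contributes B = μ₀IR²/[2(R²+z²)^(3/2)] on the axis, with z measured from that loop.
Loop 1 (z = 0.0487 m): B₁ = 1.45×10⁻⁶ T. Loop 2 (z = 0.0112 m): B₂ = 2.04×10⁻⁶ T.
The fields add: B = B₁ + B₂ = 3.49×10⁻⁶ T.

B ≈ 3.49 μT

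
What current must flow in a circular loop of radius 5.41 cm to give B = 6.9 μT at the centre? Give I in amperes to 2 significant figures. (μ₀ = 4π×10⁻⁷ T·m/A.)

At the centre of a circular loop B = μ₀I/(2R), so I = 2RB/μ₀.
With R = 0.0541 m, I = 2 × 0.0541 × 6.90×10⁻⁶ / (4π×10⁻⁷) = 0.594 A.

I ≈ 0.59 A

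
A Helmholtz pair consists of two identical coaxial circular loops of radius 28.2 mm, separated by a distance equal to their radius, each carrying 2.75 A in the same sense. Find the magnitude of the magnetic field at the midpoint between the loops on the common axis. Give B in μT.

B ≈ 87.7 μT

Each loop contributes B = μ₀IR²/[2(R²+z²)^(3/2)] on the axis, with z measured from that loop.
Loop 1 (z = 0.0141 m): B₁ = 4.38×10⁻⁵ T. Loop 2 (z = 0.0141 m): B₂ = 4.38×10⁻⁵ T.
The fields add: B = B₁ + B₂ = 8.77×10⁻⁵ T.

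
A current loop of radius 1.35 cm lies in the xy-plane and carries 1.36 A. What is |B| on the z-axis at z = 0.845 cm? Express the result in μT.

B ≈ 38.6 μT

On the axis of a circular loop, B = μ₀IR² / [2(R²+z²)^(3/2)].
R² + z² = (0.0135)² + (0.00845)² = 0.0002537 m², and (R²+z²)^(3/2) = 4.04×10⁻⁶ m³.
B = (4π×10⁻⁷ × 1.36 × 0.0001823) / (2 × 4.04×10⁻⁶) = 3.86×10⁻⁵ T.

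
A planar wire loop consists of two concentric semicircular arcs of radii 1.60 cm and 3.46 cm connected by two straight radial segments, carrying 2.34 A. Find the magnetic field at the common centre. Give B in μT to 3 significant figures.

The radial connectors point toward the centre, so dl × r̂ = 0 and they contribute nothing.
Each semicircle gives μ₀I/(4R): inner arc 4.59×10⁻⁵ T, outer arc 2.12×10⁻⁵ T.
The two arcs carry current in opposite angular senses, so their fields oppose: B = |4.59×10⁻⁵ − 2.12×10⁻⁵| = 2.47×10⁻⁵ T.

B ≈ 24.7 μT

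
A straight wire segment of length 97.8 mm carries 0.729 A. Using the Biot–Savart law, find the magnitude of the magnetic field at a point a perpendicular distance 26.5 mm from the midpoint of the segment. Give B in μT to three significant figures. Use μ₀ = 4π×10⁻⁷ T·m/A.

For a finite straight segment, B = (μ₀I/4πd)(sinθ₁ + sinθ₂), where θ₁, θ₂ are the angles from the perpendicular to each end.
The perpendicular from the point meets the wire at its midpoint, so each end is L/2 = 0.0489 m away along the wire.
sinθ₁ = 0.0489/√(0.0489²+0.0265²) = 0.8792; sinθ₂ = 0.0489/√(0.0489²+0.0265²) = 0.8792.
B = (4π×10⁻⁷ × 0.729) / (4π × 0.0265) × (0.8792 + 0.8792) = 4.84×10⁻⁶ T.

B ≈ 4.84 μT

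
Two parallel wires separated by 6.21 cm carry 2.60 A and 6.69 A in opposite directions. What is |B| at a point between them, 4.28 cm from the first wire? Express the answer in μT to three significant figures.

B ≈ 81.5 μT

Each long wire gives B = μ₀I/(2πd). Distances are d₁ = 0.0428 m and d₂ = 0.0193 m.
B₁ = 1.21×10⁻⁵ T, B₂ = 6.93×10⁻⁵ T.
Between antiparallel currents both contributions point the same way, so they add. B = B₁ + B₂ = 1.21×10⁻⁵ + 6.93×10⁻⁵ = 8.15×10⁻⁵ T.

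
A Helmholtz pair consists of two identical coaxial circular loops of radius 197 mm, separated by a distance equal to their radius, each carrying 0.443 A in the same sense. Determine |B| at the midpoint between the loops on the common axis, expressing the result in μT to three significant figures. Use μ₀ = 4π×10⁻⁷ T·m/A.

Each loop contributes B = μ₀IR²/[2(R²+z²)^(3/2)] on the axis, with z measured from that loop.
Loop 1 (z = 0.0985 m): B₁ = 1.01×10⁻⁶ T. Loop 2 (z = 0.0985 m): B₂ = 1.01×10⁻⁶ T.
The fields add: B = B₁ + B₂ = 2.02×10⁻⁶ T.

B ≈ 2.02 μT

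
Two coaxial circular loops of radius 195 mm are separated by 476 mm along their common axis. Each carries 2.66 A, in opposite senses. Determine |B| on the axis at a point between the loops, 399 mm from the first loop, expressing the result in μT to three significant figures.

Each loop contributes B = μ₀IR²/[2(R²+z²)^(3/2)] on the axis, with z measured from that loop.
Loop 1 (z = 0.399 m): B₁ = 7.26×10⁻⁷ T. Loop 2 (z = 0.077 m): B₂ = 6.90×10⁻⁶ T.
The fields oppose: B = |B₁ − B₂| = 6.17×10⁻⁶ T.

B ≈ 6.17 μT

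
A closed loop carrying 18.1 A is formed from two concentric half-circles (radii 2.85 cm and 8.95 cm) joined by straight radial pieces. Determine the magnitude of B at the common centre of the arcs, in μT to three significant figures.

B ≈ 136 μT

The radial connectors point toward the centre, so dl × r̂ = 0 and they contribute nothing.
Each semicircle gives μ₀I/(4R): inner arc 2.00×10⁻⁴ T, outer arc 6.35×10⁻⁵ T.
The two arcs carry current in opposite angular senses, so their fields oppose: B = |2.00×10⁻⁴ − 6.35×10⁻⁵| = 1.36×10⁻⁴ T.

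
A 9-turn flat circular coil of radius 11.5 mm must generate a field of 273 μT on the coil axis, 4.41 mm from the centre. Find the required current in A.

I ≈ 0.682 A

For an N-turn coil, B = Nμ₀IR²/[2(R²+z²)^(3/2)] with R = 0.0115 m, z = 0.00441 m, so I = 2B(R²+z²)^(3/2)/(Nμ₀R²) = 2 × 2.73×10⁻⁴ × 1.87×10⁻⁶ / (9 × 4π×10⁻⁷ × 0.0001322) = 0.682 A.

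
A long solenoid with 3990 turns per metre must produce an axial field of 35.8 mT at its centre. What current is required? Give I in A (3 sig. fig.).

Inside a long solenoid B = μ₀nI with n = 3990 m⁻¹, so I = B/(μ₀n).
I = 3.58×10⁻² / (4π×10⁻⁷ × 3990) = 7.14 A.

I ≈ 7.14 A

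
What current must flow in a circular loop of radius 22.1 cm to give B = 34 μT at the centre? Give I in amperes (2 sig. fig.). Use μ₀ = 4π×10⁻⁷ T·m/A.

I ≈ 12 A

At the centre of a circular loop B = μ₀I/(2R), so I = 2RB/μ₀.
With R = 0.221 m, I = 2 × 0.221 × 3.40×10⁻⁵ / (4π×10⁻⁷) = 12.0 A.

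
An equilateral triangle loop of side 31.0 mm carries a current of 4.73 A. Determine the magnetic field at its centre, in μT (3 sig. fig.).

Each side is a finite straight segment at perpendicular distance d = a/(2 tan(π/3)) = 0.008949 m from the centre, with end-angles ±π/3.
One side contributes B₁ = (μ₀I/4πd)·2 sin(π/3) = 9.15×10⁻⁵ T.
All 3 sides add in the same direction: B = 3 × 9.15×10⁻⁵ = 2.75×10⁻⁴ T.

B ≈ 275 μT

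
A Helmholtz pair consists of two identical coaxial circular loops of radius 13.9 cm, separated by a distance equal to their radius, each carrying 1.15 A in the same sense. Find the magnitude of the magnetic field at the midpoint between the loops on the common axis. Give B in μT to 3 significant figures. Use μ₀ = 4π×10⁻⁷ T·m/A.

B ≈ 7.44 μT

Each loop contributes B = μ₀IR²/[2(R²+z²)^(3/2)] on the axis, with z measured from that loop.
Loop 1 (z = 0.0695 m): B₁ = 3.72×10⁻⁶ T. Loop 2 (z = 0.0695 m): B₂ = 3.72×10⁻⁶ T.
The fields add: B = B₁ + B₂ = 7.44×10⁻⁶ T.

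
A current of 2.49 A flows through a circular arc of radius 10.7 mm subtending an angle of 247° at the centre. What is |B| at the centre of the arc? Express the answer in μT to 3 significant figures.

The Biot–Savart field of a circular arc at its centre is B = μ₀Iφ/(4πR), with φ = 4.311 rad.
B = (4π×10⁻⁷ × 2.49 × 4.311) / (4π × 0.0107) = 1.00×10⁻⁴ T.

B ≈ 100 μT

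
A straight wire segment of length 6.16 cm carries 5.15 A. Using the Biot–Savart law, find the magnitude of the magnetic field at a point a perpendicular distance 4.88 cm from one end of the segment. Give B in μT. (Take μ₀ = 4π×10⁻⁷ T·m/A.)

B ≈ 8.27 μT

For a finite straight segment, B = (μ₀I/4πd)(sinθ₁ + sinθ₂), where θ₁, θ₂ are the angles from the perpendicular to each end.
The perpendicular foot is at one end, so the two end-offsets along the wire are 0 and L = 0.0616 m.
sinθ₁ = 0/√(0²+0.0488²) = 0.0000; sinθ₂ = 0.0616/√(0.0616²+0.0488²) = 0.7838.
B = (4π×10⁻⁷ × 5.15) / (4π × 0.0488) × (0.0000 + 0.7838) = 8.27×10⁻⁶ T.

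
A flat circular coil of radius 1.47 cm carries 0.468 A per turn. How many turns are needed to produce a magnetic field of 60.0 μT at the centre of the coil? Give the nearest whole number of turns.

For an N-turn coil, B = Nμ₀I/(2R). A single turn gives B₁ = 2.00×10⁻⁵ T with R = 0.0147 m.
N = B/B₁ = 6.00×10⁻⁵ / 2.00×10⁻⁵ = 3.00.

N = 3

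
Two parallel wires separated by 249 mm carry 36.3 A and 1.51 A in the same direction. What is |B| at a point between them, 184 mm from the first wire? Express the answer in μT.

Each long wire gives B = μ₀I/(2πd). Distances are d₁ = 0.184 m and d₂ = 0.065 m.
B₁ = 3.95×10⁻⁵ T, B₂ = 4.65×10⁻⁶ T.
Between parallel currents the two contributions point in opposite directions, so they subtract. B = |B₁ − B₂| = |3.95×10⁻⁵ − 4.65×10⁻⁶| = 3.48×10⁻⁵ T.

B ≈ 34.8 μT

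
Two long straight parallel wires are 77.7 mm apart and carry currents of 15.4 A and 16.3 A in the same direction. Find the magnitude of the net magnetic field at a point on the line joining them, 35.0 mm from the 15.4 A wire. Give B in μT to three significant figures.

B ≈ 11.7 μT

Each long wire gives B = μ₀I/(2πd). Distances are d₁ = 0.035 m and d₂ = 0.0427 m.
B₁ = 8.80×10⁻⁵ T, B₂ = 7.63×10⁻⁵ T.
Between parallel currents the two contributions point in opposite directions, so they subtract. B = |B₁ − B₂| = |8.80×10⁻⁵ − 7.63×10⁻⁵| = 1.17×10⁻⁵ T.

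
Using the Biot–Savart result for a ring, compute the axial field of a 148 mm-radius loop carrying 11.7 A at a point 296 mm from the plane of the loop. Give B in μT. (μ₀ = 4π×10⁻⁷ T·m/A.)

B ≈ 4.44 μT

On the axis of a circular loop, B = μ₀IR² / [2(R²+z²)^(3/2)].
R² + z² = (0.148)² + (0.296)² = 0.1095 m², and (R²+z²)^(3/2) = 3.62×10⁻² m³.
B = (4π×10⁻⁷ × 11.7 × 0.0219) / (2 × 3.62×10⁻²) = 4.44×10⁻⁶ T.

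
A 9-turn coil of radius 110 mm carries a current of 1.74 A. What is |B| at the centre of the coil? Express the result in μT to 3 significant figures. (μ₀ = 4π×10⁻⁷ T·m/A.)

B ≈ 89.4 μT

For an N-turn flat coil, B = Nμ₀I/(2R) with R = 0.11 m.
B = 9 × 9.94×10⁻⁶ T = 8.94×10⁻⁵ T.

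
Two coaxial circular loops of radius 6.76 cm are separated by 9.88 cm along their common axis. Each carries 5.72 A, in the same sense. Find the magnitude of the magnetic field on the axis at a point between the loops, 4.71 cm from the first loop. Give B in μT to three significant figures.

Each loop contributes B = μ₀IR²/[2(R²+z²)^(3/2)] on the axis, with z measured from that loop.
Loop 1 (z = 0.0471 m): B₁ = 2.94×10⁻⁵ T. Loop 2 (z = 0.0517 m): B₂ = 2.66×10⁻⁵ T.
The fields add: B = B₁ + B₂ = 5.60×10⁻⁵ T.

B ≈ 56.0 μT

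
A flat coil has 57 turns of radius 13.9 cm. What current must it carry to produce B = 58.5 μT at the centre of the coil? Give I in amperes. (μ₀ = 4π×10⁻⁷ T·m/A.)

I ≈ 0.227 A

For an N-turn coil, B = Nμ₀I/(2R) with R = 0.139 m, so I = 2RB/(Nμ₀) = 2 × 0.139 × 5.85×10⁻⁵ / (57 × 4π×10⁻⁷) = 0.227 A.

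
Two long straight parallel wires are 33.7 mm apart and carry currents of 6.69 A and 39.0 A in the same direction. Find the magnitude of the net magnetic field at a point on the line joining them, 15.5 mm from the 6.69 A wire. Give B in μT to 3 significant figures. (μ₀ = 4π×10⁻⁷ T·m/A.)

Each long wire gives B = μ₀I/(2πd). Distances are d₁ = 0.0155 m and d₂ = 0.0182 m.
B₁ = 8.63×10⁻⁵ T, B₂ = 4.29×10⁻⁴ T.
Between parallel currents the two contributions point in opposite directions, so they subtract. B = |B₁ − B₂| = |8.63×10⁻⁵ − 4.29×10⁻⁴| = 3.42×10⁻⁴ T.

B ≈ 342 μT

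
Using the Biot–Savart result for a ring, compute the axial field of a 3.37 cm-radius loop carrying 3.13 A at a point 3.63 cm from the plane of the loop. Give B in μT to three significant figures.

On the axis of a circular loop, B = μ₀IR² / [2(R²+z²)^(3/2)].
R² + z² = (0.0337)² + (0.0363)² = 0.002453 m², and (R²+z²)^(3/2) = 1.22×10⁻⁴ m³.
B = (4π×10⁻⁷ × 3.13 × 0.001136) / (2 × 1.22×10⁻⁴) = 1.84×10⁻⁵ T.

B ≈ 18.4 μT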